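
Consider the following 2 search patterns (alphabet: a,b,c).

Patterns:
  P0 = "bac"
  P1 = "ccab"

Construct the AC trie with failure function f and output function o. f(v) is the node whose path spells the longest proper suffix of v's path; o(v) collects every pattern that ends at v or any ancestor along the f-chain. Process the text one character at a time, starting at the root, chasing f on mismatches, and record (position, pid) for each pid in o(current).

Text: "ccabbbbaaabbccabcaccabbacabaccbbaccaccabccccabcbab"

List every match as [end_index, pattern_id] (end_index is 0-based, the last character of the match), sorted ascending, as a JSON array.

Build automaton:
Trie (insert patterns):
  n0 'ε': b→1 c→4
  n1 'b': a→2
  n2 'ba': c→3
  n3 'bac': ·  [P0 ends]
  n4 'c': c→5
  n5 'cc': a→6
  n6 'cca': b→7
  n7 'ccab': ·  [P1 ends]

BFS fail/out derivation:
  n1('b'): parent n0 fail=0; on 'b' 0 → fail=0;  out ∅∪∅=∅
  n4('c'): parent n0 fail=0; on 'c' 0 → fail=0;  out ∅∪∅=∅
  n2('ba'): parent n1 fail=0; on 'a' 0 → fail=0;  out ∅∪∅=∅
  n5('cc'): parent n4 fail=0; on 'c' 0 → fail=4;  out ∅∪∅=∅
  n3('bac'): parent n2 fail=0; on 'c' 0 → fail=4;  out {0}∪∅={0}
  n6('cca'): parent n5 fail=4; on 'a' 4→0 → fail=0;  out ∅∪∅=∅
  n7('ccab'): parent n6 fail=0; on 'b' 0 → fail=1;  out {1}∪∅={1}

Text stream:
i=0 'c': node 0→4
i=1 'c': node 4→5
i=2 'a': node 5→6
i=3 'b': node 6→7  ** P1@[0:3]
i=4 'b': node 7→1 ·f
i=5 'b': node 1→1 ·f
i=6 'b': node 1→1 ·f
i=7 'a': node 1→2
i=8 'a': node 2→0 ·f
i=9 'a': node 0→0
i=10 'b': node 0→1
i=11 'b': node 1→1 ·f
i=12 'c': node 1→4 ·f
i=13 'c': node 4→5
i=14 'a': node 5→6
i=15 'b': node 6→7  ** P1@[12:15]
i=16 'c': node 7→4 ·f
i=17 'a': node 4→0 ·f
i=18 'c': node 0→4
i=19 'c': node 4→5
i=20 'a': node 5→6
i=21 'b': node 6→7  ** P1@[18:21]
i=22 'b': node 7→1 ·f
i=23 'a': node 1→2
i=24 'c': node 2→3  ** P0@[22:24]
i=25 'a': node 3→0 ·f
i=26 'b': node 0→1
i=27 'a': node 1→2
i=28 'c': node 2→3  ** P0@[26:28]
i=29 'c': node 3→5 ·f
i=30 'b': node 5→1 ·f
i=31 'b': node 1→1 ·f
i=32 'a': node 1→2
i=33 'c': node 2→3  ** P0@[31:33]
i=34 'c': node 3→5 ·f
i=35 'a': node 5→6
i=36 'c': node 6→4 ·f
i=37 'c': node 4→5
i=38 'a': node 5→6
i=39 'b': node 6→7  ** P1@[36:39]
i=40 'c': node 7→4 ·f
i=41 'c': node 4→5
i=42 'c': node 5→5 ·f
i=43 'c': node 5→5 ·f
i=44 'a': node 5→6
i=45 'b': node 6→7  ** P1@[42:45]
i=46 'c': node 7→4 ·f
i=47 'b': node 4→1 ·f
i=48 'a': node 1→2
i=49 'b': node 2→1 ·f

All matches (sorted): [[3,1],[15,1],[21,1],[24,0],[28,0],[33,0],[39,1],[45,1]]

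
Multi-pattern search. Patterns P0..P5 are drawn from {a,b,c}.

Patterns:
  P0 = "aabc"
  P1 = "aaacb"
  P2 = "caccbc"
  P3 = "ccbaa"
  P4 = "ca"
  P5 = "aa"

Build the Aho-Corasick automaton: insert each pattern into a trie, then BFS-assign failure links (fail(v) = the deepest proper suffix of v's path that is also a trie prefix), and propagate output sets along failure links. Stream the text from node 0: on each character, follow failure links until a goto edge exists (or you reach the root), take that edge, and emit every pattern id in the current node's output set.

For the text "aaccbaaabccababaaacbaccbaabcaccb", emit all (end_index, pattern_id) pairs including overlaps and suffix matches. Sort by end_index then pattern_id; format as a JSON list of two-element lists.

Build automaton:
Trie (insert patterns):
  0='ε' goto a→1 c→8
  1='a' goto a→2
  2='aa' goto a→5 b→3  ←P5
  3='aab' goto c→4
  4='aabc' goto ·  ←P0
  5='aaa' goto c→6
  6='aaac' goto b→7
  7='aaacb' goto ·  ←P1
  8='c' goto a→9 c→14
  9='ca' goto c→10  ←P4
  10='cac' goto c→11
  11='cacc' goto b→12
  12='caccb' goto c→13
  13='caccbc' goto ·  ←P2
  14='cc' goto b→15
  15='ccb' goto a→16
  16='ccba' goto a→17
  17='ccbaa' goto ·  ←P3

BFS fail/out derivation:
  fail(1) 'a': from fail(0)=0 chase 'a': 0 ⇒ 0;  out=∅∪out(0)=∅
  fail(8) 'c': from fail(0)=0 chase 'c': 0 ⇒ 0;  out=∅∪out(0)=∅
  fail(2) 'aa': from fail(1)=0 chase 'a': 0 ⇒ 1;  out={5}∪out(1)={5}
  fail(9) 'ca': from fail(8)=0 chase 'a': 0 ⇒ 1;  out={4}∪out(1)={4}
  fail(14) 'cc': from fail(8)=0 chase 'c': 0 ⇒ 8;  out=∅∪out(8)=∅
  fail(3) 'aab': from fail(2)=1 chase 'b': 1→0 ⇒ 0;  out=∅∪out(0)=∅
  fail(5) 'aaa': from fail(2)=1 chase 'a': 1 ⇒ 2;  out=∅∪out(2)={5}
  fail(10) 'cac': from fail(9)=1 chase 'c': 1→0 ⇒ 8;  out=∅∪out(8)=∅
  fail(15) 'ccb': from fail(14)=8 chase 'b': 8→0 ⇒ 0;  out=∅∪out(0)=∅
  fail(4) 'aabc': from fail(3)=0 chase 'c': 0 ⇒ 8;  out={0}∪out(8)={0}
  fail(6) 'aaac': from fail(5)=2 chase 'c': 2→1→0 ⇒ 8;  out=∅∪out(8)=∅
  fail(11) 'cacc': from fail(10)=8 chase 'c': 8 ⇒ 14;  out=∅∪out(14)=∅
  fail(16) 'ccba': from fail(15)=0 chase 'a': 0 ⇒ 1;  out=∅∪out(1)=∅
  fail(7) 'aaacb': from fail(6)=8 chase 'b': 8→0 ⇒ 0;  out={1}∪out(0)={1}
  fail(12) 'caccb': from fail(11)=14 chase 'b': 14 ⇒ 15;  out=∅∪out(15)=∅
  fail(17) 'ccbaa': from fail(16)=1 chase 'a': 1 ⇒ 2;  out={3}∪out(2)={3,5}
  fail(13) 'caccbc': from fail(12)=15 chase 'c': 15→0 ⇒ 8;  out={2}∪out(8)={2}

Run:
[0] read 'a'  n0⇒n1
[1] read 'a'  n1⇒n2  → match P5@[0:1]
[2] read 'c'  n2⇒n8 (via fail)
[3] read 'c'  n8⇒n14
[4] read 'b'  n14⇒n15
[5] read 'a'  n15⇒n16
[6] read 'a'  n16⇒n17  → match P3@[2:6],P5@[5:6]
[7] read 'a'  n17⇒n5 (via fail)  → match P5@[6:7]
[8] read 'b'  n5⇒n3 (via fail)
[9] read 'c'  n3⇒n4  → match P0@[6:9]
[10] read 'c'  n4⇒n14 (via fail)
[11] read 'a'  n14⇒n9 (via fail)  → match P4@[10:11]
[12] read 'b'  n9⇒n0 (via fail)
[13] read 'a'  n0⇒n1
[14] read 'b'  n1⇒n0 (via fail)
[15] read 'a'  n0⇒n1
[16] read 'a'  n1⇒n2  → match P5@[15:16]
[17] read 'a'  n2⇒n5  → match P5@[16:17]
[18] read 'c'  n5⇒n6
[19] read 'b'  n6⇒n7  → match P1@[15:19]
[20] read 'a'  n7⇒n1 (via fail)
[21] read 'c'  n1⇒n8 (via fail)
[22] read 'c'  n8⇒n14
[23] read 'b'  n14⇒n15
[24] read 'a'  n15⇒n16
[25] read 'a'  n16⇒n17  → match P3@[21:25],P5@[24:25]
[26] read 'b'  n17⇒n3 (via fail)
[27] read 'c'  n3⇒n4  → match P0@[24:27]
[28] read 'a'  n4⇒n9 (via fail)  → match P4@[27:28]
[29] read 'c'  n9⇒n10
[30] read 'c'  n10⇒n11
[31] read 'b'  n11⇒n12

Result: [[1,5],[6,3],[6,5],[7,5],[9,0],[11,4],[16,5],[17,5],[19,1],[25,3],[25,5],[27,0],[28,4]]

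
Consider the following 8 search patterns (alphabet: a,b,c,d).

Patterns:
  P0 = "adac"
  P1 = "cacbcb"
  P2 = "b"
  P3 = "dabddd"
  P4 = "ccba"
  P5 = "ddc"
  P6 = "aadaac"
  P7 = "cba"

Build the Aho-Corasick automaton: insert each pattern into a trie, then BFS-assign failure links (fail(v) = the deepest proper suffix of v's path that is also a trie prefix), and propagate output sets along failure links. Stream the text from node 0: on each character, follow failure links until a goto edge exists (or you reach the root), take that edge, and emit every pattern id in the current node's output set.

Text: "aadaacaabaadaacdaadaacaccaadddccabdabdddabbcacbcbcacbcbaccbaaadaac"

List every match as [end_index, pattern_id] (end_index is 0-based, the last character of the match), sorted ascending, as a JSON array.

Build:
Trie (insert patterns):
  0='ε' goto a→1 b→11 c→5 d→12
  1='a' goto a→23 d→2
  2='ad' goto a→3
  3='ada' goto c→4
  4='adac' goto ·  [P0 ends]
  5='c' goto a→6 b→28 c→18
  6='ca' goto c→7
  7='cac' goto b→8
  8='cacb' goto c→9
  9='cacbc' goto b→10
  10='cacbcb' goto ·  [P1 ends]
  11='b' goto ·  [P2 ends]
  12='d' goto a→13 d→21
  13='da' goto b→14
  14='dab' goto d→15
  15='dabd' goto d→16
  16='dabdd' goto d→17
  17='dabddd' goto ·  [P3 ends]
  18='cc' goto b→19
  19='ccb' goto a→20
  20='ccba' goto ·  [P4 ends]
  21='dd' goto c→22
  22='ddc' goto ·  [P5 ends]
  23='aa' goto d→24
  24='aad' goto a→25
  25='aada' goto a→26
  26='aadaa' goto c→27
  27='aadaac' goto ·  [P6 ends]
  28='cb' goto a→29
  29='cba' goto ·  [P7 ends]

BFS fail/out derivation:
  fail(1) 'a': from fail(0)=0 chase 'a': 0 ⇒ 0;  out=∅∪out(0)=∅
  fail(5) 'c': from fail(0)=0 chase 'c': 0 ⇒ 0;  out=∅∪out(0)=∅
  fail(11) 'b': from fail(0)=0 chase 'b': 0 ⇒ 0;  out={2}∪out(0)={2}
  fail(12) 'd': from fail(0)=0 chase 'd': 0 ⇒ 0;  out=∅∪out(0)=∅
  fail(2) 'ad': from fail(1)=0 chase 'd': 0 ⇒ 12;  out=∅∪out(12)=∅
  fail(6) 'ca': from fail(5)=0 chase 'a': 0 ⇒ 1;  out=∅∪out(1)=∅
  fail(13) 'da': from fail(12)=0 chase 'a': 0 ⇒ 1;  out=∅∪out(1)=∅
  fail(18) 'cc': from fail(5)=0 chase 'c': 0 ⇒ 5;  out=∅∪out(5)=∅
  fail(21) 'dd': from fail(12)=0 chase 'd': 0 ⇒ 12;  out=∅∪out(12)=∅
  fail(23) 'aa': from fail(1)=0 chase 'a': 0 ⇒ 1;  out=∅∪out(1)=∅
  fail(28) 'cb': from fail(5)=0 chase 'b': 0 ⇒ 11;  out=∅∪out(11)={2}
  fail(3) 'ada': from fail(2)=12 chase 'a': 12 ⇒ 13;  out=∅∪out(13)=∅
  fail(7) 'cac': from fail(6)=1 chase 'c': 1→0 ⇒ 5;  out=∅∪out(5)=∅
  fail(14) 'dab': from fail(13)=1 chase 'b': 1→0 ⇒ 11;  out=∅∪out(11)={2}
  fail(19) 'ccb': from fail(18)=5 chase 'b': 5 ⇒ 28;  out=∅∪out(28)={2}
  fail(22) 'ddc': from fail(21)=12 chase 'c': 12→0 ⇒ 5;  out={5}∪out(5)={5}
  fail(24) 'aad': from fail(23)=1 chase 'd': 1 ⇒ 2;  out=∅∪out(2)=∅
  fail(29) 'cba': from fail(28)=11 chase 'a': 11→0 ⇒ 1;  out={7}∪out(1)={7}
  fail(4) 'adac': from fail(3)=13 chase 'c': 13→1→0 ⇒ 5;  out={0}∪out(5)={0}
  fail(8) 'cacb': from fail(7)=5 chase 'b': 5 ⇒ 28;  out=∅∪out(28)={2}
  fail(15) 'dabd': from fail(14)=11 chase 'd': 11→0 ⇒ 12;  out=∅∪out(12)=∅
  fail(20) 'ccba': from fail(19)=28 chase 'a': 28 ⇒ 29;  out={4}∪out(29)={4,7}
  fail(25) 'aada': from fail(24)=2 chase 'a': 2 ⇒ 3;  out=∅∪out(3)=∅
  fail(9) 'cacbc': from fail(8)=28 chase 'c': 28→11→0 ⇒ 5;  out=∅∪out(5)=∅
  fail(16) 'dabdd': from fail(15)=12 chase 'd': 12 ⇒ 21;  out=∅∪out(21)=∅
  fail(26) 'aadaa': from fail(25)=3 chase 'a': 3→13→1 ⇒ 23;  out=∅∪out(23)=∅
  fail(10) 'cacbcb': from fail(9)=5 chase 'b': 5 ⇒ 28;  out={1}∪out(28)={1,2}
  fail(17) 'dabddd': from fail(16)=21 chase 'd': 21→12 ⇒ 21;  out={3}∪out(21)={3}
  fail(27) 'aadaac': from fail(26)=23 chase 'c': 23→1→0 ⇒ 5;  out={6}∪out(5)={6}

Scan:
[0] read 'a'  n0⇒n1
[1] read 'a'  n1⇒n23
[2] read 'd'  n23⇒n24
[3] read 'a'  n24⇒n25
[4] read 'a'  n25⇒n26
[5] read 'c'  n26⇒n27  ** P6@[0:5]
[6] read 'a'  n27⇒n6 (fail-walked)
[7] read 'a'  n6⇒n23 (fail-walked)
[8] read 'b'  n23⇒n11 (fail-walked)  ** P2@[8:8]
[9] read 'a'  n11⇒n1 (fail-walked)
[10] read 'a'  n1⇒n23
[11] read 'd'  n23⇒n24
[12] read 'a'  n24⇒n25
[13] read 'a'  n25⇒n26
[14] read 'c'  n26⇒n27  ** P6@[9:14]
[15] read 'd'  n27⇒n12 (fail-walked)
[16] read 'a'  n12⇒n13
[17] read 'a'  n13⇒n23 (fail-walked)
[18] read 'd'  n23⇒n24
[19] read 'a'  n24⇒n25
[20] read 'a'  n25⇒n26
[21] read 'c'  n26⇒n27  ** P6@[16:21]
[22] read 'a'  n27⇒n6 (fail-walked)
[23] read 'c'  n6⇒n7
[24] read 'c'  n7⇒n18 (fail-walked)
[25] read 'a'  n18⇒n6 (fail-walked)
[26] read 'a'  n6⇒n23 (fail-walked)
[27] read 'd'  n23⇒n24
[28] read 'd'  n24⇒n21 (fail-walked)
[29] read 'd'  n21⇒n21 (fail-walked)
[30] read 'c'  n21⇒n22  ** P5@[28:30]
[31] read 'c'  n22⇒n18 (fail-walked)
[32] read 'a'  n18⇒n6 (fail-walked)
[33] read 'b'  n6⇒n11 (fail-walked)  ** P2@[33:33]
[34] read 'd'  n11⇒n12 (fail-walked)
[35] read 'a'  n12⇒n13
[36] read 'b'  n13⇒n14  ** P2@[36:36]
[37] read 'd'  n14⇒n15
[38] read 'd'  n15⇒n16
[39] read 'd'  n16⇒n17  ** P3@[34:39]
[40] read 'a'  n17⇒n13 (fail-walked)
[41] read 'b'  n13⇒n14  ** P2@[41:41]
[42] read 'b'  n14⇒n11 (fail-walked)  ** P2@[42:42]
[43] read 'c'  n11⇒n5 (fail-walked)
[44] read 'a'  n5⇒n6
[45] read 'c'  n6⇒n7
[46] read 'b'  n7⇒n8  ** P2@[46:46]
[47] read 'c'  n8⇒n9
[48] read 'b'  n9⇒n10  ** P1@[43:48],P2@[48:48]
[49] read 'c'  n10⇒n5 (fail-walked)
[50] read 'a'  n5⇒n6
[51] read 'c'  n6⇒n7
[52] read 'b'  n7⇒n8  ** P2@[52:52]
[53] read 'c'  n8⇒n9
[54] read 'b'  n9⇒n10  ** P1@[49:54],P2@[54:54]
[55] read 'a'  n10⇒n29 (fail-walked)  ** P7@[53:55]
[56] read 'c'  n29⇒n5 (fail-walked)
[57] read 'c'  n5⇒n18
[58] read 'b'  n18⇒n19  ** P2@[58:58]
[59] read 'a'  n19⇒n20  ** P4@[56:59],P7@[57:59]
[60] read 'a'  n20⇒n23 (fail-walked)
[61] read 'a'  n23⇒n23 (fail-walked)
[62] read 'd'  n23⇒n24
[63] read 'a'  n24⇒n25
[64] read 'a'  n25⇒n26
[65] read 'c'  n26⇒n27  ** P6@[60:65]

Matches: [[5,6],[8,2],[14,6],[21,6],[30,5],[33,2],[36,2],[39,3],[41,2],[42,2],[46,2],[48,1],[48,2],[52,2],[54,1],[54,2],[55,7],[58,2],[59,4],[59,7],[65,6]]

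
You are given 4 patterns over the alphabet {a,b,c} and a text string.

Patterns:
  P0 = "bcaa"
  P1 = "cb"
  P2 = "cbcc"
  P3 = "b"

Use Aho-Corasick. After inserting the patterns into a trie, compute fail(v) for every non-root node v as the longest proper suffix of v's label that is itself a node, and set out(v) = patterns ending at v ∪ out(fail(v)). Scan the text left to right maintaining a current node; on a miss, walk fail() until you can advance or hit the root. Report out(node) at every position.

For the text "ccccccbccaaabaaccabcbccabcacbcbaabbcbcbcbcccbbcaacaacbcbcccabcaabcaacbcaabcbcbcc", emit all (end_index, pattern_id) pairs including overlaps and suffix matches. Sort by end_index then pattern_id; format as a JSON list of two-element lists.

Build:
Trie (insert patterns):
  n0 'ε': b→1 c→5
  n1 'b': c→2  ←P3
  n2 'bc': a→3
  n3 'bca': a→4
  n4 'bcaa': ·  ←P0
  n5 'c': b→6
  n6 'cb': c→7  ←P1
  n7 'cbc': c→8
  n8 'cbcc': ·  ←P2

Failure links (BFS by depth):
  fail(1) 'b': from fail(0)=0 chase 'b': 0 ⇒ 0;  out={3}∪out(0)={3}
  fail(5) 'c': from fail(0)=0 chase 'c': 0 ⇒ 0;  out=∅∪out(0)=∅
  fail(2) 'bc': from fail(1)=0 chase 'c': 0 ⇒ 5;  out=∅∪out(5)=∅
  fail(6) 'cb': from fail(5)=0 chase 'b': 0 ⇒ 1;  out={1}∪out(1)={1,3}
  fail(3) 'bca': from fail(2)=5 chase 'a': 5→0 ⇒ 0;  out=∅∪out(0)=∅
  fail(7) 'cbc': from fail(6)=1 chase 'c': 1 ⇒ 2;  out=∅∪out(2)=∅
  fail(4) 'bcaa': from fail(3)=0 chase 'a': 0 ⇒ 0;  out={0}∪out(0)={0}
  fail(8) 'cbcc': from fail(7)=2 chase 'c': 2→5→0 ⇒ 5;  out={2}∪out(5)={2}

Run:
i=0 'c': node 0→5
i=1 'c': node 5→5 (via fail)
i=2 'c': node 5→5 (via fail)
i=3 'c': node 5→5 (via fail)
i=4 'c': node 5→5 (via fail)
i=5 'c': node 5→5 (via fail)
i=6 'b': node 5→6  → match P1@[5:6],P3@[6:6]
i=7 'c': node 6→7
i=8 'c': node 7→8  → match P2@[5:8]
i=9 'a': node 8→0 (via fail)
i=10 'a': node 0→0
i=11 'a': node 0→0
i=12 'b': node 0→1  → match P3@[12:12]
i=13 'a': node 1→0 (via fail)
i=14 'a': node 0→0
i=15 'c': node 0→5
i=16 'c': node 5→5 (via fail)
i=17 'a': node 5→0 (via fail)
i=18 'b': node 0→1  → match P3@[18:18]
i=19 'c': node 1→2
i=20 'b': node 2→6 (via fail)  → match P1@[19:20],P3@[20:20]
i=21 'c': node 6→7
i=22 'c': node 7→8  → match P2@[19:22]
i=23 'a': node 8→0 (via fail)
i=24 'b': node 0→1  → match P3@[24:24]
i=25 'c': node 1→2
i=26 'a': node 2→3
i=27 'c': node 3→5 (via fail)
i=28 'b': node 5→6  → match P1@[27:28],P3@[28:28]
i=29 'c': node 6→7
i=30 'b': node 7→6 (via fail)  → match P1@[29:30],P3@[30:30]
i=31 'a': node 6→0 (via fail)
i=32 'a': node 0→0
i=33 'b': node 0→1  → match P3@[33:33]
i=34 'b': node 1→1 (via fail)  → match P3@[34:34]
i=35 'c': node 1→2
i=36 'b': node 2→6 (via fail)  → match P1@[35:36],P3@[36:36]
i=37 'c': node 6→7
i=38 'b': node 7→6 (via fail)  → match P1@[37:38],P3@[38:38]
i=39 'c': node 6→7
i=40 'b': node 7→6 (via fail)  → match P1@[39:40],P3@[40:40]
i=41 'c': node 6→7
i=42 'c': node 7→8  → match P2@[39:42]
i=43 'c': node 8→5 (via fail)
i=44 'b': node 5→6  → match P1@[43:44],P3@[44:44]
i=45 'b': node 6→1 (via fail)  → match P3@[45:45]
i=46 'c': node 1→2
i=47 'a': node 2→3
i=48 'a': node 3→4  → match P0@[45:48]
i=49 'c': node 4→5 (via fail)
i=50 'a': node 5→0 (via fail)
i=51 'a': node 0→0
i=52 'c': node 0→5
i=53 'b': node 5→6  → match P1@[52:53],P3@[53:53]
i=54 'c': node 6→7
i=55 'b': node 7→6 (via fail)  → match P1@[54:55],P3@[55:55]
i=56 'c': node 6→7
i=57 'c': node 7→8  → match P2@[54:57]
i=58 'c': node 8→5 (via fail)
i=59 'a': node 5→0 (via fail)
i=60 'b': node 0→1  → match P3@[60:60]
i=61 'c': node 1→2
i=62 'a': node 2→3
i=63 'a': node 3→4  → match P0@[60:63]
i=64 'b': node 4→1 (via fail)  → match P3@[64:64]
i=65 'c': node 1→2
i=66 'a': node 2→3
i=67 'a': node 3→4  → match P0@[64:67]
i=68 'c': node 4→5 (via fail)
i=69 'b': node 5→6  → match P1@[68:69],P3@[69:69]
i=70 'c': node 6→7
i=71 'a': node 7→3 (via fail)
i=72 'a': node 3→4  → match P0@[69:72]
i=73 'b': node 4→1 (via fail)  → match P3@[73:73]
i=74 'c': node 1→2
i=75 'b': node 2→6 (via fail)  → match P1@[74:75],P3@[75:75]
i=76 'c': node 6→7
i=77 'b': node 7→6 (via fail)  → match P1@[76:77],P3@[77:77]
i=78 'c': node 6→7
i=79 'c': node 7→8  → match P2@[76:79]

Matches: [[6,1],[6,3],[8,2],[12,3],[18,3],[20,1],[20,3],[22,2],[24,3],[28,1],[28,3],[30,1],[30,3],[33,3],[34,3],[36,1],[36,3],[38,1],[38,3],[40,1],[40,3],[42,2],[44,1],[44,3],[45,3],[48,0],[53,1],[53,3],[55,1],[55,3],[57,2],[60,3],[63,0],[64,3],[67,0],[69,1],[69,3],[72,0],[73,3],[75,1],[75,3],[77,1],[77,3],[79,2]]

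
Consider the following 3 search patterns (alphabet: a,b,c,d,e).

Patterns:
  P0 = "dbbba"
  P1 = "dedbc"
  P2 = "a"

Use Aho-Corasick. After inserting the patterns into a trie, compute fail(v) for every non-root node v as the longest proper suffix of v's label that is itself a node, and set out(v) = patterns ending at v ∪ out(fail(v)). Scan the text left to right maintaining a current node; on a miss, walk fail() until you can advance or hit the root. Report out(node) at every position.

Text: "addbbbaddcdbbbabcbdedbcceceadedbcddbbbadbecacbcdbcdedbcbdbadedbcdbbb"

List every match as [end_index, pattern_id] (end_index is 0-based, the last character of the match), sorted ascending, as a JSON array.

Construct AC machine:
Trie (insert patterns):
  n0 'ε': a→10 d→1
  n1 'd': b→2 e→6
  n2 'db': b→3
  n3 'dbb': b→4
  n4 'dbbb': a→5
  n5 'dbbba': ·  [P0 ends]
  n6 'de': d→7
  n7 'ded': b→8
  n8 'dedb': c→9
  n9 'dedbc': ·  [P1 ends]
  n10 'a': ·  [P2 ends]

BFS fail/out derivation:
  fail(1) 'd': from fail(0)=0 chase 'd': 0 ⇒ 0;  out=∅∪out(0)=∅
  fail(10) 'a': from fail(0)=0 chase 'a': 0 ⇒ 0;  out={2}∪out(0)={2}
  fail(2) 'db': from fail(1)=0 chase 'b': 0 ⇒ 0;  out=∅∪out(0)=∅
  fail(6) 'de': from fail(1)=0 chase 'e': 0 ⇒ 0;  out=∅∪out(0)=∅
  fail(3) 'dbb': from fail(2)=0 chase 'b': 0 ⇒ 0;  out=∅∪out(0)=∅
  fail(7) 'ded': from fail(6)=0 chase 'd': 0 ⇒ 1;  out=∅∪out(1)=∅
  fail(4) 'dbbb': from fail(3)=0 chase 'b': 0 ⇒ 0;  out=∅∪out(0)=∅
  fail(8) 'dedb': from fail(7)=1 chase 'b': 1 ⇒ 2;  out=∅∪out(2)=∅
  fail(5) 'dbbba': from fail(4)=0 chase 'a': 0 ⇒ 10;  out={0}∪out(10)={0,2}
  fail(9) 'dedbc': from fail(8)=2 chase 'c': 2→0 ⇒ 0;  out={1}∪out(0)={1}

Text stream:
pos 0 'a': at 10  → match P2@[0:0]
pos 1 'd': at 1 (via fail)
pos 2 'd': at 1 (via fail)
pos 3 'b': at 2
pos 4 'b': at 3
pos 5 'b': at 4
pos 6 'a': at 5  → match P0@[2:6],P2@[6:6]
pos 7 'd': at 1 (via fail)
pos 8 'd': at 1 (via fail)
pos 9 'c': at 0 (via fail)
pos 10 'd': at 1
pos 11 'b': at 2
pos 12 'b': at 3
pos 13 'b': at 4
pos 14 'a': at 5  → match P0@[10:14],P2@[14:14]
pos 15 'b': at 0 (via fail)
pos 16 'c': at 0
pos 17 'b': at 0
pos 18 'd': at 1
pos 19 'e': at 6
pos 20 'd': at 7
pos 21 'b': at 8
pos 22 'c': at 9  → match P1@[18:22]
pos 23 'c': at 0 (via fail)
pos 24 'e': at 0
pos 25 'c': at 0
pos 26 'e': at 0
pos 27 'a': at 10  → match P2@[27:27]
pos 28 'd': at 1 (via fail)
pos 29 'e': at 6
pos 30 'd': at 7
pos 31 'b': at 8
pos 32 'c': at 9  → match P1@[28:32]
pos 33 'd': at 1 (via fail)
pos 34 'd': at 1 (via fail)
pos 35 'b': at 2
pos 36 'b': at 3
pos 37 'b': at 4
pos 38 'a': at 5  → match P0@[34:38],P2@[38:38]
pos 39 'd': at 1 (via fail)
pos 40 'b': at 2
pos 41 'e': at 0 (via fail)
pos 42 'c': at 0
pos 43 'a': at 10  → match P2@[43:43]
pos 44 'c': at 0 (via fail)
pos 45 'b': at 0
pos 46 'c': at 0
pos 47 'd': at 1
pos 48 'b': at 2
pos 49 'c': at 0 (via fail)
pos 50 'd': at 1
pos 51 'e': at 6
pos 52 'd': at 7
pos 53 'b': at 8
pos 54 'c': at 9  → match P1@[50:54]
pos 55 'b': at 0 (via fail)
pos 56 'd': at 1
pos 57 'b': at 2
pos 58 'a': at 10 (via fail)  → match P2@[58:58]
pos 59 'd': at 1 (via fail)
pos 60 'e': at 6
pos 61 'd': at 7
pos 62 'b': at 8
pos 63 'c': at 9  → match P1@[59:63]
pos 64 'd': at 1 (via fail)
pos 65 'b': at 2
pos 66 'b': at 3
pos 67 'b': at 4

All matches (sorted): [[0,2],[6,0],[6,2],[14,0],[14,2],[22,1],[27,2],[32,1],[38,0],[38,2],[43,2],[54,1],[58,2],[63,1]]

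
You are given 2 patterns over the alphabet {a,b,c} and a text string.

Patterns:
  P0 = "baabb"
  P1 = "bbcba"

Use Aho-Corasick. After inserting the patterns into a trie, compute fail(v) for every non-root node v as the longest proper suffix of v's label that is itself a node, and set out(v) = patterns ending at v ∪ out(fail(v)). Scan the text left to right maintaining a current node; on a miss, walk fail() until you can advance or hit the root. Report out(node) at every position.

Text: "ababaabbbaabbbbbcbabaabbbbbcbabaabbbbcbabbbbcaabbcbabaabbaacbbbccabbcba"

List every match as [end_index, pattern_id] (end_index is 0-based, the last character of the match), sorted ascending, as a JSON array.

Build automaton:
Trie nodes:
  n0 'ε': b→1
  n1 'b': a→2 b→6
  n2 'ba': a→3
  n3 'baa': b→4
  n4 'baab': b→5
  n5 'baabb': ·  ←P0
  n6 'bb': c→7
  n7 'bbc': b→8
  n8 'bbcb': a→9
  n9 'bbcba': ·  ←P1

Failure links (BFS by depth):
  n1('b'): parent n0 fail=0; on 'b' 0 → fail=0;  out ∅∪∅=∅
  n2('ba'): parent n1 fail=0; on 'a' 0 → fail=0;  out ∅∪∅=∅
  n6('bb'): parent n1 fail=0; on 'b' 0 → fail=1;  out ∅∪∅=∅
  n3('baa'): parent n2 fail=0; on 'a' 0 → fail=0;  out ∅∪∅=∅
  n7('bbc'): parent n6 fail=1; on 'c' 1→0 → fail=0;  out ∅∪∅=∅
  n4('baab'): parent n3 fail=0; on 'b' 0 → fail=1;  out ∅∪∅=∅
  n8('bbcb'): parent n7 fail=0; on 'b' 0 → fail=1;  out ∅∪∅=∅
  n5('baabb'): parent n4 fail=1; on 'b' 1 → fail=6;  out {0}∪∅={0}
  n9('bbcba'): parent n8 fail=1; on 'a' 1 → fail=2;  out {1}∪∅={1}

Scan:
pos 0 'a': at 0
pos 1 'b': at 1
pos 2 'a': at 2
pos 3 'b': at 1 (via fail)
pos 4 'a': at 2
pos 5 'a': at 3
pos 6 'b': at 4
pos 7 'b': at 5  emit P0@[3:7]
pos 8 'b': at 6 (via fail)
pos 9 'a': at 2 (via fail)
pos 10 'a': at 3
pos 11 'b': at 4
pos 12 'b': at 5  emit P0@[8:12]
pos 13 'b': at 6 (via fail)
pos 14 'b': at 6 (via fail)
pos 15 'b': at 6 (via fail)
pos 16 'c': at 7
pos 17 'b': at 8
pos 18 'a': at 9  emit P1@[14:18]
pos 19 'b': at 1 (via fail)
pos 20 'a': at 2
pos 21 'a': at 3
pos 22 'b': at 4
pos 23 'b': at 5  emit P0@[19:23]
pos 24 'b': at 6 (via fail)
pos 25 'b': at 6 (via fail)
pos 26 'b': at 6 (via fail)
pos 27 'c': at 7
pos 28 'b': at 8
pos 29 'a': at 9  emit P1@[25:29]
pos 30 'b': at 1 (via fail)
pos 31 'a': at 2
pos 32 'a': at 3
pos 33 'b': at 4
pos 34 'b': at 5  emit P0@[30:34]
pos 35 'b': at 6 (via fail)
pos 36 'b': at 6 (via fail)
pos 37 'c': at 7
pos 38 'b': at 8
pos 39 'a': at 9  emit P1@[35:39]
pos 40 'b': at 1 (via fail)
pos 41 'b': at 6
pos 42 'b': at 6 (via fail)
pos 43 'b': at 6 (via fail)
pos 44 'c': at 7
pos 45 'a': at 0 (via fail)
pos 46 'a': at 0
pos 47 'b': at 1
pos 48 'b': at 6
pos 49 'c': at 7
pos 50 'b': at 8
pos 51 'a': at 9  emit P1@[47:51]
pos 52 'b': at 1 (via fail)
pos 53 'a': at 2
pos 54 'a': at 3
pos 55 'b': at 4
pos 56 'b': at 5  emit P0@[52:56]
pos 57 'a': at 2 (via fail)
pos 58 'a': at 3
pos 59 'c': at 0 (via fail)
pos 60 'b': at 1
pos 61 'b': at 6
pos 62 'b': at 6 (via fail)
pos 63 'c': at 7
pos 64 'c': at 0 (via fail)
pos 65 'a': at 0
pos 66 'b': at 1
pos 67 'b': at 6
pos 68 'c': at 7
pos 69 'b': at 8
pos 70 'a': at 9  emit P1@[66:70]

All matches (sorted): [[7,0],[12,0],[18,1],[23,0],[29,1],[34,0],[39,1],[51,1],[56,0],[70,1]]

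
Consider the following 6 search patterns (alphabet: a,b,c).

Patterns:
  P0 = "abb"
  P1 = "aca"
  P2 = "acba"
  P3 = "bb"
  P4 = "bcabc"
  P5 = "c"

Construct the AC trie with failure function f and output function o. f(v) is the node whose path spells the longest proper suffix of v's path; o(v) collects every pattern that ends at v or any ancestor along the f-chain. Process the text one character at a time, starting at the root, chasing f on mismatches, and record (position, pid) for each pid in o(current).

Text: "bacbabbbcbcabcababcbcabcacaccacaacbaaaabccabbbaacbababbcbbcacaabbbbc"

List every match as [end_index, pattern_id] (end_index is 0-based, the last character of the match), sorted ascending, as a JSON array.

Build automaton:
Trie nodes:
  0='ε' goto a→1 b→8 c→14
  1='a' goto b→2 c→4
  2='ab' goto b→3
  3='abb' goto ·  [P0 ends]
  4='ac' goto a→5 b→6
  5='aca' goto ·  [P1 ends]
  6='acb' goto a→7
  7='acba' goto ·  [P2 ends]
  8='b' goto b→9 c→10
  9='bb' goto ·  [P3 ends]
  10='bc' goto a→11
  11='bca' goto b→12
  12='bcab' goto c→13
  13='bcabc' goto ·  [P4 ends]
  14='c' goto ·  [P5 ends]

Failure links (BFS by depth):
  n1('a'): parent n0 fail=0; on 'a' 0 → fail=0;  out ∅∪∅=∅
  n8('b'): parent n0 fail=0; on 'b' 0 → fail=0;  out ∅∪∅=∅
  n14('c'): parent n0 fail=0; on 'c' 0 → fail=0;  out {5}∪∅={5}
  n2('ab'): parent n1 fail=0; on 'b' 0 → fail=8;  out ∅∪∅=∅
  n4('ac'): parent n1 fail=0; on 'c' 0 → fail=14;  out ∅∪{5}={5}
  n9('bb'): parent n8 fail=0; on 'b' 0 → fail=8;  out {3}∪∅={3}
  n10('bc'): parent n8 fail=0; on 'c' 0 → fail=14;  out ∅∪{5}={5}
  n3('abb'): parent n2 fail=8; on 'b' 8 → fail=9;  out {0}∪{3}={0,3}
  n5('aca'): parent n4 fail=14; on 'a' 14→0 → fail=1;  out {1}∪∅={1}
  n6('acb'): parent n4 fail=14; on 'b' 14→0 → fail=8;  out ∅∪∅=∅
  n11('bca'): parent n10 fail=14; on 'a' 14→0 → fail=1;  out ∅∪∅=∅
  n7('acba'): parent n6 fail=8; on 'a' 8→0 → fail=1;  out {2}∪∅={2}
  n12('bcab'): parent n11 fail=1; on 'b' 1 → fail=2;  out ∅∪∅=∅
  n13('bcabc'): parent n12 fail=2; on 'c' 2→8 → fail=10;  out {4}∪{5}={4,5}

Text stream:
pos 0 'b': at 8
pos 1 'a': at 1 (via fail)
pos 2 'c': at 4  → match P5@[2:2]
pos 3 'b': at 6
pos 4 'a': at 7  → match P2@[1:4]
pos 5 'b': at 2 (via fail)
pos 6 'b': at 3  → match P0@[4:6],P3@[5:6]
pos 7 'b': at 9 (via fail)  → match P3@[6:7]
pos 8 'c': at 10 (via fail)  → match P5@[8:8]
pos 9 'b': at 8 (via fail)
pos 10 'c': at 10  → match P5@[10:10]
pos 11 'a': at 11
pos 12 'b': at 12
pos 13 'c': at 13  → match P4@[9:13],P5@[13:13]
pos 14 'a': at 11 (via fail)
pos 15 'b': at 12
pos 16 'a': at 1 (via fail)
pos 17 'b': at 2
pos 18 'c': at 10 (via fail)  → match P5@[18:18]
pos 19 'b': at 8 (via fail)
pos 20 'c': at 10  → match P5@[20:20]
pos 21 'a': at 11
pos 22 'b': at 12
pos 23 'c': at 13  → match P4@[19:23],P5@[23:23]
pos 24 'a': at 11 (via fail)
pos 25 'c': at 4 (via fail)  → match P5@[25:25]
pos 26 'a': at 5  → match P1@[24:26]
pos 27 'c': at 4 (via fail)  → match P5@[27:27]
pos 28 'c': at 14 (via fail)  → match P5@[28:28]
pos 29 'a': at 1 (via fail)
pos 30 'c': at 4  → match P5@[30:30]
pos 31 'a': at 5  → match P1@[29:31]
pos 32 'a': at 1 (via fail)
pos 33 'c': at 4  → match P5@[33:33]
pos 34 'b': at 6
pos 35 'a': at 7  → match P2@[32:35]
pos 36 'a': at 1 (via fail)
pos 37 'a': at 1 (via fail)
pos 38 'a': at 1 (via fail)
pos 39 'b': at 2
pos 40 'c': at 10 (via fail)  → match P5@[40:40]
pos 41 'c': at 14 (via fail)  → match P5@[41:41]
pos 42 'a': at 1 (via fail)
pos 43 'b': at 2
pos 44 'b': at 3  → match P0@[42:44],P3@[43:44]
pos 45 'b': at 9 (via fail)  → match P3@[44:45]
pos 46 'a': at 1 (via fail)
pos 47 'a': at 1 (via fail)
pos 48 'c': at 4  → match P5@[48:48]
pos 49 'b': at 6
pos 50 'a': at 7  → match P2@[47:50]
pos 51 'b': at 2 (via fail)
pos 52 'a': at 1 (via fail)
pos 53 'b': at 2
pos 54 'b': at 3  → match P0@[52:54],P3@[53:54]
pos 55 'c': at 10 (via fail)  → match P5@[55:55]
pos 56 'b': at 8 (via fail)
pos 57 'b': at 9  → match P3@[56:57]
pos 58 'c': at 10 (via fail)  → match P5@[58:58]
pos 59 'a': at 11
pos 60 'c': at 4 (via fail)  → match P5@[60:60]
pos 61 'a': at 5  → match P1@[59:61]
pos 62 'a': at 1 (via fail)
pos 63 'b': at 2
pos 64 'b': at 3  → match P0@[62:64],P3@[63:64]
pos 65 'b': at 9 (via fail)  → match P3@[64:65]
pos 66 'b': at 9 (via fail)  → match P3@[65:66]
pos 67 'c': at 10 (via fail)  → match P5@[67:67]

Result: [[2,5],[4,2],[6,0],[6,3],[7,3],[8,5],[10,5],[13,4],[13,5],[18,5],[20,5],[23,4],[23,5],[25,5],[26,1],[27,5],[28,5],[30,5],[31,1],[33,5],[35,2],[40,5],[41,5],[44,0],[44,3],[45,3],[48,5],[50,2],[54,0],[54,3],[55,5],[57,3],[58,5],[60,5],[61,1],[64,0],[64,3],[65,3],[66,3],[67,5]]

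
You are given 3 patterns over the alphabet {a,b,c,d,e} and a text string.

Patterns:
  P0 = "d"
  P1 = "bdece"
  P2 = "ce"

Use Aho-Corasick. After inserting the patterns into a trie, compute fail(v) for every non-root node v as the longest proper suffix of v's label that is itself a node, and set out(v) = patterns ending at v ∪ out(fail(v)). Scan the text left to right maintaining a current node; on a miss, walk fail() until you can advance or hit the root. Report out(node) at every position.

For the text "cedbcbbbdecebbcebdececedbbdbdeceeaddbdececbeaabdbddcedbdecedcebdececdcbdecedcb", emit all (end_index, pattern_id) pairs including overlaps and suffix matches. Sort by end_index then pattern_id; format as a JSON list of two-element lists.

Build automaton:
Trie nodes:
  n0 'ε': b→2 c→7 d→1
  n1 'd': ·  [P0 ends]
  n2 'b': d→3
  n3 'bd': e→4
  n4 'bde': c→5
  n5 'bdec': e→6
  n6 'bdece': ·  [P1 ends]
  n7 'c': e→8
  n8 'ce': ·  [P2 ends]

BFS fail/out derivation:
  n1('d'): parent n0 fail=0; on 'd' 0 → fail=0;  out {0}∪∅={0}
  n2('b'): parent n0 fail=0; on 'b' 0 → fail=0;  out ∅∪∅=∅
  n7('c'): parent n0 fail=0; on 'c' 0 → fail=0;  out ∅∪∅=∅
  n3('bd'): parent n2 fail=0; on 'd' 0 → fail=1;  out ∅∪{0}={0}
  n8('ce'): parent n7 fail=0; on 'e' 0 → fail=0;  out {2}∪∅={2}
  n4('bde'): parent n3 fail=1; on 'e' 1→0 → fail=0;  out ∅∪∅=∅
  n5('bdec'): parent n4 fail=0; on 'c' 0 → fail=7;  out ∅∪∅=∅
  n6('bdece'): parent n5 fail=7; on 'e' 7 → fail=8;  out {1}∪{2}={1,2}

Text stream:
[0] read 'c'  n0⇒n7
[1] read 'e'  n7⇒n8  → match P2@[0:1]
[2] read 'd'  n8⇒n1 ·f  → match P0@[2:2]
[3] read 'b'  n1⇒n2 ·f
[4] read 'c'  n2⇒n7 ·f
[5] read 'b'  n7⇒n2 ·f
[6] read 'b'  n2⇒n2 ·f
[7] read 'b'  n2⇒n2 ·f
[8] read 'd'  n2⇒n3  → match P0@[8:8]
[9] read 'e'  n3⇒n4
[10] read 'c'  n4⇒n5
[11] read 'e'  n5⇒n6  → match P1@[7:11],P2@[10:11]
[12] read 'b'  n6⇒n2 ·f
[13] read 'b'  n2⇒n2 ·f
[14] read 'c'  n2⇒n7 ·f
[15] read 'e'  n7⇒n8  → match P2@[14:15]
[16] read 'b'  n8⇒n2 ·f
[17] read 'd'  n2⇒n3  → match P0@[17:17]
[18] read 'e'  n3⇒n4
[19] read 'c'  n4⇒n5
[20] read 'e'  n5⇒n6  → match P1@[16:20],P2@[19:20]
[21] read 'c'  n6⇒n7 ·f
[22] read 'e'  n7⇒n8  → match P2@[21:22]
[23] read 'd'  n8⇒n1 ·f  → match P0@[23:23]
[24] read 'b'  n1⇒n2 ·f
[25] read 'b'  n2⇒n2 ·f
[26] read 'd'  n2⇒n3  → match P0@[26:26]
[27] read 'b'  n3⇒n2 ·f
[28] read 'd'  n2⇒n3  → match P0@[28:28]
[29] read 'e'  n3⇒n4
[30] read 'c'  n4⇒n5
[31] read 'e'  n5⇒n6  → match P1@[27:31],P2@[30:31]
[32] read 'e'  n6⇒n0 ·f
[33] read 'a'  n0⇒n0
[34] read 'd'  n0⇒n1  → match P0@[34:34]
[35] read 'd'  n1⇒n1 ·f  → match P0@[35:35]
[36] read 'b'  n1⇒n2 ·f
[37] read 'd'  n2⇒n3  → match P0@[37:37]
[38] read 'e'  n3⇒n4
[39] read 'c'  n4⇒n5
[40] read 'e'  n5⇒n6  → match P1@[36:40],P2@[39:40]
[41] read 'c'  n6⇒n7 ·f
[42] read 'b'  n7⇒n2 ·f
[43] read 'e'  n2⇒n0 ·f
[44] read 'a'  n0⇒n0
[45] read 'a'  n0⇒n0
[46] read 'b'  n0⇒n2
[47] read 'd'  n2⇒n3  → match P0@[47:47]
[48] read 'b'  n3⇒n2 ·f
[49] read 'd'  n2⇒n3  → match P0@[49:49]
[50] read 'd'  n3⇒n1 ·f  → match P0@[50:50]
[51] read 'c'  n1⇒n7 ·f
[52] read 'e'  n7⇒n8  → match P2@[51:52]
[53] read 'd'  n8⇒n1 ·f  → match P0@[53:53]
[54] read 'b'  n1⇒n2 ·f
[55] read 'd'  n2⇒n3  → match P0@[55:55]
[56] read 'e'  n3⇒n4
[57] read 'c'  n4⇒n5
[58] read 'e'  n5⇒n6  → match P1@[54:58],P2@[57:58]
[59] read 'd'  n6⇒n1 ·f  → match P0@[59:59]
[60] read 'c'  n1⇒n7 ·f
[61] read 'e'  n7⇒n8  → match P2@[60:61]
[62] read 'b'  n8⇒n2 ·f
[63] read 'd'  n2⇒n3  → match P0@[63:63]
[64] read 'e'  n3⇒n4
[65] read 'c'  n4⇒n5
[66] read 'e'  n5⇒n6  → match P1@[62:66],P2@[65:66]
[67] read 'c'  n6⇒n7 ·f
[68] read 'd'  n7⇒n1 ·f  → match P0@[68:68]
[69] read 'c'  n1⇒n7 ·f
[70] read 'b'  n7⇒n2 ·f
[71] read 'd'  n2⇒n3  → match P0@[71:71]
[72] read 'e'  n3⇒n4
[73] read 'c'  n4⇒n5
[74] read 'e'  n5⇒n6  → match P1@[70:74],P2@[73:74]
[75] read 'd'  n6⇒n1 ·f  → match P0@[75:75]
[76] read 'c'  n1⇒n7 ·f
[77] read 'b'  n7⇒n2 ·f

Matches: [[1,2],[2,0],[8,0],[11,1],[11,2],[15,2],[17,0],[20,1],[20,2],[22,2],[23,0],[26,0],[28,0],[31,1],[31,2],[34,0],[35,0],[37,0],[40,1],[40,2],[47,0],[49,0],[50,0],[52,2],[53,0],[55,0],[58,1],[58,2],[59,0],[61,2],[63,0],[66,1],[66,2],[68,0],[71,0],[74,1],[74,2],[75,0]]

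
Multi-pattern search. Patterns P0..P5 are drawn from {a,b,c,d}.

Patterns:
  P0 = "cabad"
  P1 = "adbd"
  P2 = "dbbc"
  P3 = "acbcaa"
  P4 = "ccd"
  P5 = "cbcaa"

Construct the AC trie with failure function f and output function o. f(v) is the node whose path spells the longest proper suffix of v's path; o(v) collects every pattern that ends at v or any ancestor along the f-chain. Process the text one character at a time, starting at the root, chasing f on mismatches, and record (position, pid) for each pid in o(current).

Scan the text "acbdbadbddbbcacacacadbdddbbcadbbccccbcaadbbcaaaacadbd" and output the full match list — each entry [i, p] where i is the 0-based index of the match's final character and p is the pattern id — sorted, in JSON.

Build automaton:
Trie nodes:
  n0 'ε': a→6 c→1 d→10
  n1 'c': a→2 b→21 c→19
  n2 'ca': b→3
  n3 'cab': a→4
  n4 'caba': d→5
  n5 'cabad': ·  ←P0
  n6 'a': c→14 d→7
  n7 'ad': b→8
  n8 'adb': d→9
  n9 'adbd': ·  ←P1
  n10 'd': b→11
  n11 'db': b→12
  n12 'dbb': c→13
  n13 'dbbc': ·  ←P2
  n14 'ac': b→15
  n15 'acb': c→16
  n16 'acbc': a→17
  n17 'acbca': a→18
  n18 'acbcaa': ·  ←P3
  n19 'cc': d→20
  n20 'ccd': ·  ←P4
  n21 'cb': c→22
  n22 'cbc': a→23
  n23 'cbca': a→24
  n24 'cbcaa': ·  ←P5

BFS fail/out derivation:
  n1('c'): parent n0 fail=0; on 'c' 0 → fail=0;  out ∅∪∅=∅
  n6('a'): parent n0 fail=0; on 'a' 0 → fail=0;  out ∅∪∅=∅
  n10('d'): parent n0 fail=0; on 'd' 0 → fail=0;  out ∅∪∅=∅
  n2('ca'): parent n1 fail=0; on 'a' 0 → fail=6;  out ∅∪∅=∅
  n7('ad'): parent n6 fail=0; on 'd' 0 → fail=10;  out ∅∪∅=∅
  n11('db'): parent n10 fail=0; on 'b' 0 → fail=0;  out ∅∪∅=∅
  n14('ac'): parent n6 fail=0; on 'c' 0 → fail=1;  out ∅∪∅=∅
  n19('cc'): parent n1 fail=0; on 'c' 0 → fail=1;  out ∅∪∅=∅
  n21('cb'): parent n1 fail=0; on 'b' 0 → fail=0;  out ∅∪∅=∅
  n3('cab'): parent n2 fail=6; on 'b' 6→0 → fail=0;  out ∅∪∅=∅
  n8('adb'): parent n7 fail=10; on 'b' 10 → fail=11;  out ∅∪∅=∅
  n12('dbb'): parent n11 fail=0; on 'b' 0 → fail=0;  out ∅∪∅=∅
  n15('acb'): parent n14 fail=1; on 'b' 1 → fail=21;  out ∅∪∅=∅
  n20('ccd'): parent n19 fail=1; on 'd' 1→0 → fail=10;  out {4}∪∅={4}
  n22('cbc'): parent n21 fail=0; on 'c' 0 → fail=1;  out ∅∪∅=∅
  n4('caba'): parent n3 fail=0; on 'a' 0 → fail=6;  out ∅∪∅=∅
  n9('adbd'): parent n8 fail=11; on 'd' 11→0 → fail=10;  out {1}∪∅={1}
  n13('dbbc'): parent n12 fail=0; on 'c' 0 → fail=1;  out {2}∪∅={2}
  n16('acbc'): parent n15 fail=21; on 'c' 21 → fail=22;  out ∅∪∅=∅
  n23('cbca'): parent n22 fail=1; on 'a' 1 → fail=2;  out ∅∪∅=∅
  n5('cabad'): parent n4 fail=6; on 'd' 6 → fail=7;  out {0}∪∅={0}
  n17('acbca'): parent n16 fail=22; on 'a' 22 → fail=23;  out ∅∪∅=∅
  n24('cbcaa'): parent n23 fail=2; on 'a' 2→6→0 → fail=6;  out {5}∪∅={5}
  n18('acbcaa'): parent n17 fail=23; on 'a' 23 → fail=24;  out {3}∪{5}={3,5}

Text stream:
[0] read 'a'  n0⇒n6
[1] read 'c'  n6⇒n14
[2] read 'b'  n14⇒n15
[3] read 'd'  n15⇒n10 (via fail)
[4] read 'b'  n10⇒n11
[5] read 'a'  n11⇒n6 (via fail)
[6] read 'd'  n6⇒n7
[7] read 'b'  n7⇒n8
[8] read 'd'  n8⇒n9  ** P1@[5:8]
[9] read 'd'  n9⇒n10 (via fail)
[10] read 'b'  n10⇒n11
[11] read 'b'  n11⇒n12
[12] read 'c'  n12⇒n13  ** P2@[9:12]
[13] read 'a'  n13⇒n2 (via fail)
[14] read 'c'  n2⇒n14 (via fail)
[15] read 'a'  n14⇒n2 (via fail)
[16] read 'c'  n2⇒n14 (via fail)
[17] read 'a'  n14⇒n2 (via fail)
[18] read 'c'  n2⇒n14 (via fail)
[19] read 'a'  n14⇒n2 (via fail)
[20] read 'd'  n2⇒n7 (via fail)
[21] read 'b'  n7⇒n8
[22] read 'd'  n8⇒n9  ** P1@[19:22]
[23] read 'd'  n9⇒n10 (via fail)
[24] read 'd'  n10⇒n10 (via fail)
[25] read 'b'  n10⇒n11
[26] read 'b'  n11⇒n12
[27] read 'c'  n12⇒n13  ** P2@[24:27]
[28] read 'a'  n13⇒n2 (via fail)
[29] read 'd'  n2⇒n7 (via fail)
[30] read 'b'  n7⇒n8
[31] read 'b'  n8⇒n12 (via fail)
[32] read 'c'  n12⇒n13  ** P2@[29:32]
[33] read 'c'  n13⇒n19 (via fail)
[34] read 'c'  n19⇒n19 (via fail)
[35] read 'c'  n19⇒n19 (via fail)
[36] read 'b'  n19⇒n21 (via fail)
[37] read 'c'  n21⇒n22
[38] read 'a'  n22⇒n23
[39] read 'a'  n23⇒n24  ** P5@[35:39]
[40] read 'd'  n24⇒n7 (via fail)
[41] read 'b'  n7⇒n8
[42] read 'b'  n8⇒n12 (via fail)
[43] read 'c'  n12⇒n13  ** P2@[40:43]
[44] read 'a'  n13⇒n2 (via fail)
[45] read 'a'  n2⇒n6 (via fail)
[46] read 'a'  n6⇒n6 (via fail)
[47] read 'a'  n6⇒n6 (via fail)
[48] read 'c'  n6⇒n14
[49] read 'a'  n14⇒n2 (via fail)
[50] read 'd'  n2⇒n7 (via fail)
[51] read 'b'  n7⇒n8
[52] read 'd'  n8⇒n9  ** P1@[49:52]

All matches (sorted): [[8,1],[12,2],[22,1],[27,2],[32,2],[39,5],[43,2],[52,1]]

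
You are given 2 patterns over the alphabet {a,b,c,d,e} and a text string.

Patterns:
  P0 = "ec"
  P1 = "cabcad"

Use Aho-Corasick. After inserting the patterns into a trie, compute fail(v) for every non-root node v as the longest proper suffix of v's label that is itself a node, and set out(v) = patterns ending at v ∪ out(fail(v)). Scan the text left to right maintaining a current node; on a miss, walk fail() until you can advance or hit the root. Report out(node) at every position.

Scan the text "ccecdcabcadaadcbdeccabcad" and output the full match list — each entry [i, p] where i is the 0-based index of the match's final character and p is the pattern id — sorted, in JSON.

Build:
Trie nodes:
  0='ε' goto c→3 e→1
  1='e' goto c→2
  2='ec' goto ·  [P0 ends]
  3='c' goto a→4
  4='ca' goto b→5
  5='cab' goto c→6
  6='cabc' goto a→7
  7='cabca' goto d→8
  8='cabcad' goto ·  [P1 ends]

BFS fail/out derivation:
  n1('e'): parent n0 fail=0; on 'e' 0 → fail=0;  out ∅∪∅=∅
  n3('c'): parent n0 fail=0; on 'c' 0 → fail=0;  out ∅∪∅=∅
  n2('ec'): parent n1 fail=0; on 'c' 0 → fail=3;  out {0}∪∅={0}
  n4('ca'): parent n3 fail=0; on 'a' 0 → fail=0;  out ∅∪∅=∅
  n5('cab'): parent n4 fail=0; on 'b' 0 → fail=0;  out ∅∪∅=∅
  n6('cabc'): parent n5 fail=0; on 'c' 0 → fail=3;  out ∅∪∅=∅
  n7('cabca'): parent n6 fail=3; on 'a' 3 → fail=4;  out ∅∪∅=∅
  n8('cabcad'): parent n7 fail=4; on 'd' 4→0 → fail=0;  out {1}∪∅={1}

Text stream:
i=0 'c': node 0→3
i=1 'c': node 3→3 ·f
i=2 'e': node 3→1 ·f
i=3 'c': node 1→2  ** P0@[2:3]
i=4 'd': node 2→0 ·f
i=5 'c': node 0→3
i=6 'a': node 3→4
i=7 'b': node 4→5
i=8 'c': node 5→6
i=9 'a': node 6→7
i=10 'd': node 7→8  ** P1@[5:10]
i=11 'a': node 8→0 ·f
i=12 'a': node 0→0
i=13 'd': node 0→0
i=14 'c': node 0→3
i=15 'b': node 3→0 ·f
i=16 'd': node 0→0
i=17 'e': node 0→1
i=18 'c': node 1→2  ** P0@[17:18]
i=19 'c': node 2→3 ·f
i=20 'a': node 3→4
i=21 'b': node 4→5
i=22 'c': node 5→6
i=23 'a': node 6→7
i=24 'd': node 7→8  ** P1@[19:24]

Matches: [[3,0],[10,1],[18,0],[24,1]]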